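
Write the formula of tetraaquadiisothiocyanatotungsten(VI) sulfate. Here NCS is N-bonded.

[W(H2O)4(NCS)2](SO4)2

Ligands: 4 aqua (H2O, neutral), 2 isothiocyanato (NCS, -1). Ligand charge sum = -2.
With W in oxidation state +6, the complex ion is [W...]^4+.
Charge balance with sulfate (-2) requires 1 complex ion per 2 sulfate.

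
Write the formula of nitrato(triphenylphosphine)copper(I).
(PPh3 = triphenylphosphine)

Ligands: 1 nitrato (NO3, -1), 1 triphenylphosphine (PPh3, neutral). Ligand charge sum = -1.
With Cu in oxidation state +1, the complex ion is [Cu...].

[Cu(NO3)(PPh3)]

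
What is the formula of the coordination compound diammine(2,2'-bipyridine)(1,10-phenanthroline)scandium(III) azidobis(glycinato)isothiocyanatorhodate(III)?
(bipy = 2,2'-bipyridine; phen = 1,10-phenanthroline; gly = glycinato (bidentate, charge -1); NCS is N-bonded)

Cation [Sc…]: ligand charges 0, Sc(III) ⇒ ion charge 3+.
Anion [Rh…]: ligand charges -4, Rh(III) ⇒ ion charge 1−.
One 3+ cation requires 3 of the 1− anion.

[Sc(bipy)(NH3)2(phen)][Rh(gly)2(N3)(NCS)]3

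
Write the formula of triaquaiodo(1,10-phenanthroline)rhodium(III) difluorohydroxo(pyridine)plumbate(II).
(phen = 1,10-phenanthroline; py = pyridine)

Cation [Rh…]: ligand charges -1, Rh(III) ⇒ ion charge 2+.
Anion [Pb…]: ligand charges -3, Pb(II) ⇒ ion charge 1−.
One 2+ cation requires 2 of the 1− anion.

[Rh(H2O)3I(phen)][PbF2(OH)(py)]2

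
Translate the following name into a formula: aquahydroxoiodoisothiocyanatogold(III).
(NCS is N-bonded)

[Au(H2O)I(NCS)(OH)]

Ligands: 1 isothiocyanato (NCS, -1), 1 aqua (H2O, neutral), 1 iodo (I, -1), 1 hydroxo (OH, -1). Ligand charge sum = -3.
With Au in oxidation state +3, the complex ion is [Au...].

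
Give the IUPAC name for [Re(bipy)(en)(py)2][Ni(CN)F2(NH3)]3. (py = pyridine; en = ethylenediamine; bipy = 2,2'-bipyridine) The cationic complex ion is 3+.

Both ions are complex: the cation is named first with the plain metal name, the anion second with the -ate form; each ion's ligands are alphabetised independently.
The complex cation is given as 3+; its ligand charges sum to 0, so Re = +3.
With 3 anions per cation, each anion must be 3/3 = 1−.
Anion: ligand charges sum to -3; for the ion to be 1−, Ni = +2.

(2,2'-bipyridine)(ethylenediamine)bis(pyridine)rhenium(III) amminecyanodifluoronickelate(II)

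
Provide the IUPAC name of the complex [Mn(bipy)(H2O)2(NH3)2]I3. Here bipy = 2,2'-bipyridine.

The 3 iodide counter-ions carry a total charge of -3, so each complex ion is 3+.
Ligand charges: 2×aqua (neutral), 1×2,2'-bipyridine (neutral), 2×ammine (neutral); total 0. So Mn + (0) = 3+, giving Mn = +3.
Ligands are named alphabetically: ammine before aqua before bipyridine.

diamminediaqua(2,2'-bipyridine)manganese(III) iodide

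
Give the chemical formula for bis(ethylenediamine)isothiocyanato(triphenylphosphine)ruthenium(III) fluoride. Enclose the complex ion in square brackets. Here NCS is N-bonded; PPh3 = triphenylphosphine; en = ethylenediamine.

[Ru(en)2(NCS)(PPh3)]F2

Ligands: 1 isothiocyanato (NCS, -1), 1 triphenylphosphine (PPh3, neutral), 2 ethylenediamine (en, neutral). Ligand charge sum = -1.
With Ru in oxidation state +3, the complex ion is [Ru...]^2+.
Charge balance with fluoride (-1) requires 1 complex ion per 2 fluoride.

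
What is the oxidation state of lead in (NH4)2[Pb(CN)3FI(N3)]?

2 ammonium outside the brackets (+1 each) → the complex ion is 2−.
Ligand charges: 3×CN = -3; 1×I = -1; 1×F = -1; 1×N3 = -1; sum -6.
Pb + (-6) = 2− ⇒ Pb is +4.

+4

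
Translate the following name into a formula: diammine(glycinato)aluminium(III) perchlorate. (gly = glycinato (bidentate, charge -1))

Ligands: 2 ammine (NH3, neutral), 1 glycinato (gly, -1). Ligand charge sum = -1.
With Al in oxidation state +3, the complex ion is [Al...]^2+.
Charge balance with perchlorate (-1) requires 1 complex ion per 2 perchlorate.

[Al(gly)(NH3)2](ClO4)2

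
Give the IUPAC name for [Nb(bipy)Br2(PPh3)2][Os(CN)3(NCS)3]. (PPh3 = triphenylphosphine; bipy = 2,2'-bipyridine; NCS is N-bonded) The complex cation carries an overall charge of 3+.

The complex cation is given as 3+; its ligand charges sum to -2, so Nb = +5.
A 1:1 salt means the anion carries the equal and opposite charge, 3−.
Anion: ligand charges sum to -6; for the ion to be 3−, Os = +3.

(2,2'-bipyridine)dibromobis(triphenylphosphine)niobium(V) tricyanotriisothiocyanatoosmate(III)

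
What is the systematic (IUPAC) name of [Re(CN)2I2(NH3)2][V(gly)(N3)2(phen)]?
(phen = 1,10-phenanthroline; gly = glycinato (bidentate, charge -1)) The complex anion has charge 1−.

The complex anion is given as 1−; its ligand charges sum to -3, so V = +2.
A 1:1 salt means the cation carries the equal and opposite charge, 1+.
Cation: ligand charges sum to -4; for the ion to be 1+, Re = +5.

diamminedicyanodiiodorhenium(V) diazido(glycinato)(1,10-phenanthroline)vanadate(II)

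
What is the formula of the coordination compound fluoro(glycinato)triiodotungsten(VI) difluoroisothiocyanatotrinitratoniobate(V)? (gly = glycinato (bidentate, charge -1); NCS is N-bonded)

[WF(gly)I3][NbF2(NCS)(NO3)3]

Cation [W…]: ligand charges -5, W(VI) ⇒ ion charge 1+.
Anion [Nb…]: ligand charges -6, Nb(V) ⇒ ion charge 1−.
One 1+ cation balances one 1− anion.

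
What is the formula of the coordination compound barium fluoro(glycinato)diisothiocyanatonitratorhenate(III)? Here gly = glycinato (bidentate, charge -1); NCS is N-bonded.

Ligands: 1 nitrato (NO3, -1), 1 glycinato (gly, -1), 2 isothiocyanato (NCS, -1), 1 fluoro (F, -1). Ligand charge sum = -5.
With Re in oxidation state +3, the complex ion is [Re...]^2−.
Charge balance with barium (+2) requires 1 complex ion per 1 barium.

Ba[ReF(gly)(NCS)2(NO3)]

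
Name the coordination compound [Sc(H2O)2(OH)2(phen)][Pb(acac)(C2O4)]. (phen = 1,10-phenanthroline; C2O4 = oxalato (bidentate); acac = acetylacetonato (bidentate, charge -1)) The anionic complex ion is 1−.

Both ions are complex: the cation is named first with the plain metal name, the anion second with the -ate form; each ion's ligands are alphabetised independently.
The complex anion is given as 1−; its ligand charges sum to -3, so Pb = +2.
A 1:1 salt means the cation carries the equal and opposite charge, 1+.
Cation: ligand charges sum to -2; for the ion to be 1+, Sc = +3.

diaquadihydroxo(1,10-phenanthroline)scandium(III) (acetylacetonato)oxalatoplumbate(II)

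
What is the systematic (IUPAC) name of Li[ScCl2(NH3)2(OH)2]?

lithium diamminedichlorodihydroxoscandate(III)

The 1 lithium counter-ion carries a total charge of +1, so each complex ion is 1−.
Ligand charges: 2×ammine (neutral), 2×chloro (-1 each), 2×hydroxo (-1 each); total -4. So Sc + (-4) = 1−, giving Sc = +3.
Ligands are named alphabetically: ammine before chloro before hydroxo.
The complex ion is anionic, so scandium takes the -ate form scandate(III).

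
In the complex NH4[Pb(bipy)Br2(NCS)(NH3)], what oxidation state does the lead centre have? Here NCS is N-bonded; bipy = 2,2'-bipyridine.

+2

1 ammonium outside the brackets (+1 each) → the complex ion is 1−.
Ligand charges: 2×Br = -2; 1×NCS = -1; 1×NH3 neutral; 1×bipy neutral; sum -3.
Pb + (-3) = 1− ⇒ Pb is +2.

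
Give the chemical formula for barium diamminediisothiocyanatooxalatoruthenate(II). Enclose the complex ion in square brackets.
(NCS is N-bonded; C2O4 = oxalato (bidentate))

Ligands: 2 isothiocyanato (NCS, -1), 2 ammine (NH3, neutral), 1 oxalato (C2O4, -2). Ligand charge sum = -4.
With Ru in oxidation state +2, the complex ion is [Ru...]^2−.
Charge balance with barium (+2) requires 1 complex ion per 1 barium.

Ba[Ru(C2O4)(NCS)2(NH3)2]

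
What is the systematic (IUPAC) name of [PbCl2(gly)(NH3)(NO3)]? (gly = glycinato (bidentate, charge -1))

There is no counter-ion, so the complex is neutral overall.
Ligand charges: 1×ammine (neutral), 1×nitrato (-1 each), 2×chloro (-1 each), 1×glycinato (-1 each); total -4. So Pb + (-4) = 0, giving Pb = +4.
Ligands are named alphabetically: ammine before chloro before glycinato before nitrato.

amminedichloro(glycinato)nitratolead(IV)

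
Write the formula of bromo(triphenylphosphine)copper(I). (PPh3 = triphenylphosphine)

Ligands: 1 triphenylphosphine (PPh3, neutral), 1 bromo (Br, -1). Ligand charge sum = -1.
With Cu in oxidation state +1, the complex ion is [Cu...].

[CuBr(PPh3)]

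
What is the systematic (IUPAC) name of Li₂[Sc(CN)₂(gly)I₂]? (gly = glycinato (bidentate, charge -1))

The 2 lithium counter-ions carry a total charge of +2, so each complex ion is 2−.
Ligand charges: 2×iodo (-1 each), 1×glycinato (-1 each), 2×cyano (-1 each); total -5. So Sc + (-5) = 2−, giving Sc = +3.
Ligands are named alphabetically: cyano before glycinato before iodo.
The complex ion is anionic, so scandium takes the -ate form scandate(III).

lithium dicyano(glycinato)diiodoscandate(III)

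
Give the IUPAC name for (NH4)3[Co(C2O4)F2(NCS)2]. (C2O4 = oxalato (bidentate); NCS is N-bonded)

ammonium difluorodiisothiocyanatooxalatocobaltate(III)

The 3 ammonium counter-ions carry a total charge of +3, so each complex ion is 3−.
Ligand charges: 1×oxalato (-2 each), 2×isothiocyanato (-1 each), 2×fluoro (-1 each); total -6. So Co + (-6) = 3−, giving Co = +3.
The complex ion is anionic, so cobalt takes the -ate form cobaltate(III).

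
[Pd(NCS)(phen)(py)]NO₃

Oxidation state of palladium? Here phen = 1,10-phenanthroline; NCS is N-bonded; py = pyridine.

1 nitrate outside the brackets (-1 each) → the complex ion is 1+.
Ligand charges: 1×phen neutral; 1×NCS = -1; 1×py neutral; sum -1.
Pd + (-1) = 1+ ⇒ Pd is +2.

+2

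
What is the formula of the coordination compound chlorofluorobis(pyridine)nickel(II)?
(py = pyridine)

Ligands: 1 chloro (Cl, -1), 1 fluoro (F, -1), 2 pyridine (py, neutral). Ligand charge sum = -2.
With Ni in oxidation state +2, the complex ion is [Ni...].

[NiClF(py)2]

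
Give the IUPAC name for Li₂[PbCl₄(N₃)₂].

The 2 lithium counter-ions carry a total charge of +2, so each complex ion is 2−.
Ligand charges: 2×azido (-1 each), 4×chloro (-1 each); total -6. So Pb + (-6) = 2−, giving Pb = +4.
Ligands are named alphabetically: azido before chloro.
The complex ion is anionic, so lead takes the -ate form plumbate(IV).

lithium diazidotetrachloroplumbate(IV)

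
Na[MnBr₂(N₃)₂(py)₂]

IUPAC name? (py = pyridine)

The 1 sodium counter-ion carries a total charge of +1, so each complex ion is 1−.
Ligand charges: 2×pyridine (neutral), 2×bromo (-1 each), 2×azido (-1 each); total -4. So Mn + (-4) = 1−, giving Mn = +3.
Ligands are named alphabetically: azido before bromo before pyridine.
The complex ion is anionic, so manganese takes the -ate form manganate(III).

sodium diazidodibromobis(pyridine)manganate(III)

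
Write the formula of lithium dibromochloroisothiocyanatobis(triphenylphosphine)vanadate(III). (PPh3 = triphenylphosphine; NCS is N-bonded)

Ligands: 1 chloro (Cl, -1), 2 triphenylphosphine (PPh3, neutral), 1 isothiocyanato (NCS, -1), 2 bromo (Br, -1). Ligand charge sum = -4.
With V in oxidation state +3, the complex ion is [V...]^1−.
Charge balance with lithium (+1) requires 1 complex ion per 1 lithium.

Li[VBr2Cl(NCS)(PPh3)2]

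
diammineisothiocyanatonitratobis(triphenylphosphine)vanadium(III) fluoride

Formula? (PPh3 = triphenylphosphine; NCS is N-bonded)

Ligands: 1 nitrato (NO3, -1), 2 ammine (NH3, neutral), 2 triphenylphosphine (PPh3, neutral), 1 isothiocyanato (NCS, -1). Ligand charge sum = -2.
Charge balance with fluoride (-1) requires 1 complex ion per 1 fluoride.

[V(NCS)(NH3)2(NO3)(PPh3)2]F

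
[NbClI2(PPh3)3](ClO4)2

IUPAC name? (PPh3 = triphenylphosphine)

chlorodiiodotris(triphenylphosphine)niobium(V) perchlorate

The 2 perchlorate counter-ions carry a total charge of -2, so each complex ion is 2+.
Ligand charges: 1×chloro (-1 each), 3×triphenylphosphine (neutral), 2×iodo (-1 each); total -3. So Nb + (-3) = 2+, giving Nb = +5.
Ligands are named alphabetically: chloro before iodo before triphenylphosphine.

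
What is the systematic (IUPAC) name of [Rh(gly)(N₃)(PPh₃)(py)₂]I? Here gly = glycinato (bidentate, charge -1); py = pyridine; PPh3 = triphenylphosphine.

azido(glycinato)bis(pyridine)(triphenylphosphine)rhodium(III) iodide

The 1 iodide counter-ion carries a total charge of -1, so each complex ion is 1+.
Ligand charges: 1×glycinato (-1 each), 2×pyridine (neutral), 1×triphenylphosphine (neutral), 1×azido (-1 each); total -2. So Rh + (-2) = 1+, giving Rh = +3.
Ligands are named alphabetically: azido before glycinato before pyridine before triphenylphosphine.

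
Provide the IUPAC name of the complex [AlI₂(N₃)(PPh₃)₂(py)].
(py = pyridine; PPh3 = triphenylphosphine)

There is no counter-ion, so the complex is neutral overall.
Ligand charges: 1×azido (-1 each), 1×pyridine (neutral), 2×triphenylphosphine (neutral), 2×iodo (-1 each); total -3. So Al + (-3) = 0, giving Al = +3.
Ligands are named alphabetically: azido before iodo before pyridine before triphenylphosphine.

azidodiiodo(pyridine)bis(triphenylphosphine)aluminium(III)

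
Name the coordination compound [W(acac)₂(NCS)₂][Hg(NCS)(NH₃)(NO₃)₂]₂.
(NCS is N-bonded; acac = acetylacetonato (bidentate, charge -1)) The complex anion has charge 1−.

bis(acetylacetonato)diisothiocyanatotungsten(VI) ammineisothiocyanatodinitratomercurate(II)

The complex anion is given as 1−; its ligand charges sum to -3, so Hg = +2.
With 2 anions per cation, the cation must be 2×1 = 2+.
Cation: ligand charges sum to -4; for the ion to be 2+, W = +6.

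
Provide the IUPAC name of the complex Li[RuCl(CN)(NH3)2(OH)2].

lithium diamminechlorocyanodihydroxoruthenate(III)

The 1 lithium counter-ion carries a total charge of +1, so each complex ion is 1−.
Ligand charges: 1×cyano (-1 each), 2×hydroxo (-1 each), 2×ammine (neutral), 1×chloro (-1 each); total -4. So Ru + (-4) = 1−, giving Ru = +3.
Ligands are named alphabetically: ammine before chloro before cyano before hydroxo.
The complex ion is anionic, so ruthenium takes the -ate form ruthenate(III).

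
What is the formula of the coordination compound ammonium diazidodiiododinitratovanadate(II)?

(NH4)4[VI2(N3)2(NO3)2]

Ligands: 2 iodo (I, -1), 2 nitrato (NO3, -1), 2 azido (N3, -1). Ligand charge sum = -6.
With V in oxidation state +2, the complex ion is [V...]^4−.
Charge balance with ammonium (+1) requires 1 complex ion per 4 ammonium.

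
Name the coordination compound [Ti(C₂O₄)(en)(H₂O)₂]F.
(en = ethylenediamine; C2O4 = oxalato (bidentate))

diaqua(ethylenediamine)oxalatotitanium(III) fluoride

The 1 fluoride counter-ion carries a total charge of -1, so each complex ion is 1+.
Ligand charges: 2×aqua (neutral), 1×ethylenediamine (neutral), 1×oxalato (-2 each); total -2. So Ti + (-2) = 1+, giving Ti = +3.
Ligands are named alphabetically: aqua before ethylenediamine before oxalato.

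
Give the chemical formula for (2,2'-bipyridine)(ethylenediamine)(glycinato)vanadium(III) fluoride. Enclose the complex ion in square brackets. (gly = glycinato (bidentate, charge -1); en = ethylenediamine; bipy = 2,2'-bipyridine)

Ligands: 1 glycinato (gly, -1), 1 ethylenediamine (en, neutral), 1 2,2'-bipyridine (bipy, neutral). Ligand charge sum = -1.
Charge balance with fluoride (-1) requires 1 complex ion per 2 fluoride.

[V(bipy)(en)(gly)]F2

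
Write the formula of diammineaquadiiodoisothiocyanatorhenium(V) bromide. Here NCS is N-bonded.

[Re(H2O)I2(NCS)(NH3)2]Br2

Ligands: 2 ammine (NH3, neutral), 1 aqua (H2O, neutral), 1 isothiocyanato (NCS, -1), 2 iodo (I, -1). Ligand charge sum = -3.
With Re in oxidation state +5, the complex ion is [Re...]^2+.
Charge balance with bromide (-1) requires 1 complex ion per 2 bromide.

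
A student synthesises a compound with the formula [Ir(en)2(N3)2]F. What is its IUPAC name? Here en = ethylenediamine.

diazidobis(ethylenediamine)iridium(III) fluoride

The 1 fluoride counter-ion carries a total charge of -1, so each complex ion is 1+.
Ligand charges: 2×azido (-1 each), 2×ethylenediamine (neutral); total -2. So Ir + (-2) = 1+, giving Ir = +3.
Ligands are named alphabetically: azido before ethylenediamine.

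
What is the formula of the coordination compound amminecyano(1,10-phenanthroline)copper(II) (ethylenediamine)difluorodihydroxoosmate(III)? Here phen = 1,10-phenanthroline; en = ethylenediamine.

Cation [Cu…]: ligand charges -1, Cu(II) ⇒ ion charge 1+.
Anion [Os…]: ligand charges -4, Os(III) ⇒ ion charge 1−.

[Cu(CN)(NH3)(phen)][Os(en)F2(OH)2]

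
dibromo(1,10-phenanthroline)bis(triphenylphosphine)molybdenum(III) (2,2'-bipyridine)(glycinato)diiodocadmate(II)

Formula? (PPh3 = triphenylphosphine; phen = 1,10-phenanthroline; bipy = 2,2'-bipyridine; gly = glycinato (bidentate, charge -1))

[MoBr2(phen)(PPh3)2][Cd(bipy)(gly)I2]

Cation [Mo…]: ligand charges -2, Mo(III) ⇒ ion charge 1+.
Anion [Cd…]: ligand charges -3, Cd(II) ⇒ ion charge 1−.
One 1+ cation balances one 1− anion.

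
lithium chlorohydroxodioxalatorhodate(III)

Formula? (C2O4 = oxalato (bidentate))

Ligands: 1 hydroxo (OH, -1), 1 chloro (Cl, -1), 2 oxalato (C2O4, -2). Ligand charge sum = -6.
Charge balance with lithium (+1) requires 1 complex ion per 3 lithium.

Li3[Rh(C2O4)2Cl(OH)]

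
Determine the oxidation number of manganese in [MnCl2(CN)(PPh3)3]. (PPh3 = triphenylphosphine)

+3

No counter-ion: the bracketed complex is neutral.
Ligand charges: 1×CN = -1; 3×PPh3 neutral; 2×Cl = -2; sum -3.
Mn + (-3) = 0 ⇒ Mn is +3.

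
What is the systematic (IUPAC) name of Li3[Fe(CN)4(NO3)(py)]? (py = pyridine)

The 3 lithium counter-ions carry a total charge of +3, so each complex ion is 3−.
Ligand charges: 1×nitrato (-1 each), 4×cyano (-1 each), 1×pyridine (neutral); total -5. So Fe + (-5) = 3−, giving Fe = +2.
Ligands are named alphabetically: cyano before nitrato before pyridine.
The complex ion is anionic, so iron takes the -ate form ferrate(II).

lithium tetracyanonitrato(pyridine)ferrate(II)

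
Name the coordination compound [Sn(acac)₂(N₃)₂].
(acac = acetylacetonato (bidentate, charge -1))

bis(acetylacetonato)diazidotin(IV)

There is no counter-ion, so the complex is neutral overall.
Ligand charges: 2×azido (-1 each), 2×acetylacetonato (-1 each); total -4. So Sn + (-4) = 0, giving Sn = +4.
Ligands are named alphabetically: acetylacetonato before azido.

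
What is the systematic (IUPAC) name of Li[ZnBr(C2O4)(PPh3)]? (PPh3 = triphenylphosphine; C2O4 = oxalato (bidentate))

lithium bromooxalato(triphenylphosphine)zincate(II)

The 1 lithium counter-ion carries a total charge of +1, so each complex ion is 1−.
Ligand charges: 1×triphenylphosphine (neutral), 1×bromo (-1 each), 1×oxalato (-2 each); total -3. So Zn + (-3) = 1−, giving Zn = +2.
The complex ion is anionic, so zinc takes the -ate form zincate(II).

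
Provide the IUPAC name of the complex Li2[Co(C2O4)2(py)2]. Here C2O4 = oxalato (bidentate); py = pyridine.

lithium dioxalatobis(pyridine)cobaltate(II)

The 2 lithium counter-ions carry a total charge of +2, so each complex ion is 2−.
Ligand charges: 2×oxalato (-2 each), 2×pyridine (neutral); total -4. So Co + (-4) = 2−, giving Co = +2.
Ligands are named alphabetically: oxalato before pyridine.
The complex ion is anionic, so cobalt takes the -ate form cobaltate(II).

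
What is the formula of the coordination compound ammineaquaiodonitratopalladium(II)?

Ligands: 1 aqua (H2O, neutral), 1 iodo (I, -1), 1 ammine (NH3, neutral), 1 nitrato (NO3, -1). Ligand charge sum = -2.
With Pd in oxidation state +2, the complex ion is [Pd...].

[Pd(H2O)I(NH3)(NO3)]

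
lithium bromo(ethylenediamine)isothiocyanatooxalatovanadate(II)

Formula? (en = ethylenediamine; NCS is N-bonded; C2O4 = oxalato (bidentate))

Ligands: 1 ethylenediamine (en, neutral), 1 isothiocyanato (NCS, -1), 1 oxalato (C2O4, -2), 1 bromo (Br, -1). Ligand charge sum = -4.
With V in oxidation state +2, the complex ion is [V...]^2−.
Charge balance with lithium (+1) requires 1 complex ion per 2 lithium.

Li2[VBr(C2O4)(en)(NCS)]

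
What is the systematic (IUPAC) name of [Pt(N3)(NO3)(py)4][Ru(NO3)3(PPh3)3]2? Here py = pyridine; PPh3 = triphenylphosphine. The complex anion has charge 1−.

azidonitratotetrakis(pyridine)platinum(IV) trinitratotris(triphenylphosphine)ruthenate(II)

Both ions are complex: the cation is named first with the plain metal name, the anion second with the -ate form; each ion's ligands are alphabetised independently.
The complex anion is given as 1−; its ligand charges sum to -3, so Ru = +2.
With 2 anions per cation, the cation must be 2×1 = 2+.
Cation: ligand charges sum to -2; for the ion to be 2+, Pt = +4.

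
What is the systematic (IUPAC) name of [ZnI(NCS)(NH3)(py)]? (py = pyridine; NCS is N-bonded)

ammineiodoisothiocyanato(pyridine)zinc(II)

There is no counter-ion, so the complex is neutral overall.
Ligand charges: 1×ammine (neutral), 1×pyridine (neutral), 1×isothiocyanato (-1 each), 1×iodo (-1 each); total -2. So Zn + (-2) = 0, giving Zn = +2.
Ligands are named alphabetically: ammine before iodo before isothiocyanato before pyridine.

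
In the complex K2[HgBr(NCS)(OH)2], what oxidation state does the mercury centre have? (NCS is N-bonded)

2 potassium outside the brackets (+1 each) → the complex ion is 2−.
Ligand charges: 1×Br = -1; 2×OH = -2; 1×NCS = -1; sum -4.
Hg + (-4) = 2− ⇒ Hg is +2.

+2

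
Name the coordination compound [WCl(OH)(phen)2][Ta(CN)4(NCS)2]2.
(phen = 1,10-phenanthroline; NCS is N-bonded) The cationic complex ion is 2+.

chlorohydroxobis(1,10-phenanthroline)tungsten(IV) tetracyanodiisothiocyanatotantalate(V)

Both ions are complex: the cation is named first with the plain metal name, the anion second with the -ate form; each ion's ligands are alphabetised independently.
The complex cation is given as 2+; its ligand charges sum to -2, so W = +4.
With 2 anions per cation, each anion must be 2/2 = 1−.
Anion: ligand charges sum to -6; for the ion to be 1−, Ta = +5.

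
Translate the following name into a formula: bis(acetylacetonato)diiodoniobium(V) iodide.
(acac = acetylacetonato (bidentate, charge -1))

[Nb(acac)2I2]I

Ligands: 2 acetylacetonato (acac, -1), 2 iodo (I, -1). Ligand charge sum = -4.
Charge balance with iodide (-1) requires 1 complex ion per 1 iodide.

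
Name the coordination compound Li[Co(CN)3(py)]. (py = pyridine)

lithium tricyano(pyridine)cobaltate(II)

The 1 lithium counter-ion carries a total charge of +1, so each complex ion is 1−.
Ligand charges: 1×pyridine (neutral), 3×cyano (-1 each); total -3. So Co + (-3) = 1−, giving Co = +2.
The complex ion is anionic, so cobalt takes the -ate form cobaltate(II).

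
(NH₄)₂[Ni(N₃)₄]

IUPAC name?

ammonium tetraazidonickelate(II)

The 2 ammonium counter-ions carry a total charge of +2, so each complex ion is 2−.
Ligand charges: 4×azido (-1 each); total -4. So Ni + (-4) = 2−, giving Ni = +2.
The complex ion is anionic, so nickel takes the -ate form nickelate(II).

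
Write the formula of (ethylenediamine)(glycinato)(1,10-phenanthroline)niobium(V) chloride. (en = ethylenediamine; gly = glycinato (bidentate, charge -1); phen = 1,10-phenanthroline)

Ligands: 1 ethylenediamine (en, neutral), 1 glycinato (gly, -1), 1 1,10-phenanthroline (phen, neutral). Ligand charge sum = -1.
With Nb in oxidation state +5, the complex ion is [Nb...]^4+.
Charge balance with chloride (-1) requires 1 complex ion per 4 chloride.

[Nb(en)(gly)(phen)]Cl4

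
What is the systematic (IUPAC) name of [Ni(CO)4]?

tetracarbonylnickel(0)

There is no counter-ion, so the complex is neutral overall.
Ligand charges: 4×carbonyl (neutral); total 0. So Ni + (0) = 0, giving Ni = 0.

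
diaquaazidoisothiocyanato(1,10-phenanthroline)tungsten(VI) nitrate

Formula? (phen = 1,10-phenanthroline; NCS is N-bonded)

[W(H2O)2(N3)(NCS)(phen)](NO3)4

Ligands: 2 aqua (H2O, neutral), 1 1,10-phenanthroline (phen, neutral), 1 isothiocyanato (NCS, -1), 1 azido (N3, -1). Ligand charge sum = -2.
Charge balance with nitrate (-1) requires 1 complex ion per 4 nitrate.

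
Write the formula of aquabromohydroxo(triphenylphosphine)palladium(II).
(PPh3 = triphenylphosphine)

Ligands: 1 bromo (Br, -1), 1 aqua (H2O, neutral), 1 triphenylphosphine (PPh3, neutral), 1 hydroxo (OH, -1). Ligand charge sum = -2.
With Pd in oxidation state +2, the complex ion is [Pd...].

[PdBr(H2O)(OH)(PPh3)]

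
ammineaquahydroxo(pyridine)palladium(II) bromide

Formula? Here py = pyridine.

[Pd(H2O)(NH3)(OH)(py)]Br

Ligands: 1 hydroxo (OH, -1), 1 ammine (NH3, neutral), 1 pyridine (py, neutral), 1 aqua (H2O, neutral). Ligand charge sum = -1.
Charge balance with bromide (-1) requires 1 complex ion per 1 bromide.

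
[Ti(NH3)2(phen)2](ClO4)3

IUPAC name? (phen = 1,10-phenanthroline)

The 3 perchlorate counter-ions carry a total charge of -3, so each complex ion is 3+.
Ligand charges: 2×ammine (neutral), 2×1,10-phenanthroline (neutral); total 0. So Ti + (0) = 3+, giving Ti = +3.
Ligands are named alphabetically: ammine before phenanthroline.

diamminebis(1,10-phenanthroline)titanium(III) perchlorate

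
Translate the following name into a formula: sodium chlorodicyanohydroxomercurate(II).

Na2[HgCl(CN)2(OH)]

Ligands: 2 cyano (CN, -1), 1 chloro (Cl, -1), 1 hydroxo (OH, -1). Ligand charge sum = -4.
Charge balance with sodium (+1) requires 1 complex ion per 2 sodium.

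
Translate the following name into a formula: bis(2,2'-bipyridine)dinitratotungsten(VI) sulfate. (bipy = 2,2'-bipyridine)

Ligands: 2 2,2'-bipyridine (bipy, neutral), 2 nitrato (NO3, -1). Ligand charge sum = -2.
With W in oxidation state +6, the complex ion is [W...]^4+.
Charge balance with sulfate (-2) requires 1 complex ion per 2 sulfate.

[W(bipy)2(NO3)2](SO4)2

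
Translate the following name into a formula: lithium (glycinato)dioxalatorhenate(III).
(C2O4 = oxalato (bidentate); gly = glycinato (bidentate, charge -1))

Ligands: 2 oxalato (C2O4, -2), 1 glycinato (gly, -1). Ligand charge sum = -5.
With Re in oxidation state +3, the complex ion is [Re...]^2−.
Charge balance with lithium (+1) requires 1 complex ion per 2 lithium.

Li2[Re(C2O4)2(gly)]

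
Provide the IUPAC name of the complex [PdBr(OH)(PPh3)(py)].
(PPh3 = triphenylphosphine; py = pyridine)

bromohydroxo(pyridine)(triphenylphosphine)palladium(II)

There is no counter-ion, so the complex is neutral overall.
Ligand charges: 1×triphenylphosphine (neutral), 1×bromo (-1 each), 1×hydroxo (-1 each), 1×pyridine (neutral); total -2. So Pd + (-2) = 0, giving Pd = +2.
Ligands are named alphabetically: bromo before hydroxo before pyridine before triphenylphosphine.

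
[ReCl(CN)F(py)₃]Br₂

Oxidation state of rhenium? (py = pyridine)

+5

2 bromide outside the brackets (-1 each) → the complex ion is 2+.
Ligand charges: 1×F = -1; 1×CN = -1; 1×Cl = -1; 3×py neutral; sum -3.
Re + (-3) = 2+ ⇒ Re is +5.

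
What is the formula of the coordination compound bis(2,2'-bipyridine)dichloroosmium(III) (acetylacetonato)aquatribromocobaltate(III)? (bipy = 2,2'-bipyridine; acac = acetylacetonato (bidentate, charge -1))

[Os(bipy)2Cl2][Co(acac)Br3(H2O)]

Cation [Os…]: ligand charges -2, Os(III) ⇒ ion charge 1+.
Anion [Co…]: ligand charges -4, Co(III) ⇒ ion charge 1−.
One 1+ cation balances one 1− anion.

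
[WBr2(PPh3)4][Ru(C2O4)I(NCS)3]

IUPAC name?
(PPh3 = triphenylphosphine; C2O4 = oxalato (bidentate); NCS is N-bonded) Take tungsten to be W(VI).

dibromotetrakis(triphenylphosphine)tungsten(VI) iodotriisothiocyanatooxalatoruthenate(II)

Both ions are complex: the cation is named first with the plain metal name, the anion second with the -ate form; each ion's ligands are alphabetised independently.
W is given as +6; the cation's ligand charges sum to -2, so the complex cation is 4+.
A 1:1 salt means the anion carries the equal and opposite charge, 4−.
Anion: ligand charges sum to -6; for the ion to be 4−, Ru = +2.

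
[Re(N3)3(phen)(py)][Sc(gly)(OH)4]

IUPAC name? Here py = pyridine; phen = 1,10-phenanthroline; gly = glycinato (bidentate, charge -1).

triazido(1,10-phenanthroline)(pyridine)rhenium(V) (glycinato)tetrahydroxoscandate(III)

Both ions are complex: the cation is named first with the plain metal name, the anion second with the -ate form; each ion's ligands are alphabetised independently.
Scandium is always +3 in its complexes; the anion's ligand charges sum to -5, so the complex anion is 2−.
A 1:1 salt means the cation carries the equal and opposite charge, 2+.
Cation: ligand charges sum to -3; for the ion to be 2+, Re = +5.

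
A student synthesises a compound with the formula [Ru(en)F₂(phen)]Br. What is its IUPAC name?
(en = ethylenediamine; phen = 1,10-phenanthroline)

(ethylenediamine)difluoro(1,10-phenanthroline)ruthenium(III) bromide

The 1 bromide counter-ion carries a total charge of -1, so each complex ion is 1+.
Ligand charges: 1×ethylenediamine (neutral), 1×1,10-phenanthroline (neutral), 2×fluoro (-1 each); total -2. So Ru + (-2) = 1+, giving Ru = +3.
Ligands are named alphabetically: ethylenediamine before fluoro before phenanthroline.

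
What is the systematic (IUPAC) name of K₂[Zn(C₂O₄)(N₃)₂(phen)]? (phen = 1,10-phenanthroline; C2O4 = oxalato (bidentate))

The 2 potassium counter-ions carry a total charge of +2, so each complex ion is 2−.
Ligand charges: 2×azido (-1 each), 1×1,10-phenanthroline (neutral), 1×oxalato (-2 each); total -4. So Zn + (-4) = 2−, giving Zn = +2.
Ligands are named alphabetically: azido before oxalato before phenanthroline.
The complex ion is anionic, so zinc takes the -ate form zincate(II).

potassium diazidooxalato(1,10-phenanthroline)zincate(II)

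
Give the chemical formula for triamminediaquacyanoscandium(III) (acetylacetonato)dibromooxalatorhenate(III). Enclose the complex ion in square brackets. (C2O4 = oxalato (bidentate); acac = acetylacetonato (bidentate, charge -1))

Cation [Sc…]: ligand charges -1, Sc(III) ⇒ ion charge 2+.
Anion [Re…]: ligand charges -5, Re(III) ⇒ ion charge 2−.
One 2+ cation balances one 2− anion.

[Sc(CN)(H2O)2(NH3)3][Re(acac)Br2(C2O4)]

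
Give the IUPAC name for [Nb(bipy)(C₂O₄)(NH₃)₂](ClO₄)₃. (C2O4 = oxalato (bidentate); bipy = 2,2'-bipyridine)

diammine(2,2'-bipyridine)oxalatoniobium(V) perchlorate

The 3 perchlorate counter-ions carry a total charge of -3, so each complex ion is 3+.
Ligand charges: 1×oxalato (-2 each), 1×2,2'-bipyridine (neutral), 2×ammine (neutral); total -2. So Nb + (-2) = 3+, giving Nb = +5.
Ligands are named alphabetically: ammine before bipyridine before oxalato.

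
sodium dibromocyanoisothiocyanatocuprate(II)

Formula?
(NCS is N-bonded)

Ligands: 1 cyano (CN, -1), 2 bromo (Br, -1), 1 isothiocyanato (NCS, -1). Ligand charge sum = -4.
Charge balance with sodium (+1) requires 1 complex ion per 2 sodium.

Na2[CuBr2(CN)(NCS)]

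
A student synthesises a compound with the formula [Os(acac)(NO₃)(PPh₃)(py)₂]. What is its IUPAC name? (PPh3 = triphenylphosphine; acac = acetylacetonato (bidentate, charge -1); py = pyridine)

(acetylacetonato)nitratobis(pyridine)(triphenylphosphine)osmium(II)

There is no counter-ion, so the complex is neutral overall.
Ligand charges: 1×triphenylphosphine (neutral), 1×nitrato (-1 each), 1×acetylacetonato (-1 each), 2×pyridine (neutral); total -2. So Os + (-2) = 0, giving Os = +2.
Ligands are named alphabetically: acetylacetonato before nitrato before pyridine before triphenylphosphine.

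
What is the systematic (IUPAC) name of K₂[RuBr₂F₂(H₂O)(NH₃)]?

The 2 potassium counter-ions carry a total charge of +2, so each complex ion is 2−.
Ligand charges: 1×ammine (neutral), 2×bromo (-1 each), 2×fluoro (-1 each), 1×aqua (neutral); total -4. So Ru + (-4) = 2−, giving Ru = +2.
Ligands are named alphabetically: ammine before aqua before bromo before fluoro.
The complex ion is anionic, so ruthenium takes the -ate form ruthenate(II).

potassium ammineaquadibromodifluororuthenate(II)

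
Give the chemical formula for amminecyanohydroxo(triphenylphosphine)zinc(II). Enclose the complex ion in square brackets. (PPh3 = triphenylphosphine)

[Zn(CN)(NH3)(OH)(PPh3)]

Ligands: 1 ammine (NH3, neutral), 1 cyano (CN, -1), 1 hydroxo (OH, -1), 1 triphenylphosphine (PPh3, neutral). Ligand charge sum = -2.
With Zn in oxidation state +2, the complex ion is [Zn...].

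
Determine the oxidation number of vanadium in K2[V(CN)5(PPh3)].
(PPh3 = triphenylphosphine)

2 potassium outside the brackets (+1 each) → the complex ion is 2−.
Ligand charges: 1×PPh3 neutral; 5×CN = -5; sum -5.
V + (-5) = 2− ⇒ V is +3.

+3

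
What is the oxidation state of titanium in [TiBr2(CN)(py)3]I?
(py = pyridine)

+4

1 iodide outside the brackets (-1 each) → the complex ion is 1+.
Ligand charges: 1×CN = -1; 3×py neutral; 2×Br = -2; sum -3.
Ti + (-3) = 1+ ⇒ Ti is +4.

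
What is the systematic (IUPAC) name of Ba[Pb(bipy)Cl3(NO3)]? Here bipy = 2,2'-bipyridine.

barium (2,2'-bipyridine)trichloronitratoplumbate(II)

The 1 barium counter-ion carries a total charge of +2, so each complex ion is 2−.
Ligand charges: 3×chloro (-1 each), 1×2,2'-bipyridine (neutral), 1×nitrato (-1 each); total -4. So Pb + (-4) = 2−, giving Pb = +2.
The complex ion is anionic, so lead takes the -ate form plumbate(II).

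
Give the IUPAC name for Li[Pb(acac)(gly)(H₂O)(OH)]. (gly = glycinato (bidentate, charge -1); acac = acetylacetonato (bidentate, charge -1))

lithium (acetylacetonato)aqua(glycinato)hydroxoplumbate(II)

The 1 lithium counter-ion carries a total charge of +1, so each complex ion is 1−.
Ligand charges: 1×glycinato (-1 each), 1×hydroxo (-1 each), 1×acetylacetonato (-1 each), 1×aqua (neutral); total -3. So Pb + (-3) = 1−, giving Pb = +2.
Ligands are named alphabetically: acetylacetonato before aqua before glycinato before hydroxo.
The complex ion is anionic, so lead takes the -ate form plumbate(II).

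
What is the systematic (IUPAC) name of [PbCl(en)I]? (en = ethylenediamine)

There is no counter-ion, so the complex is neutral overall.
Ligand charges: 1×chloro (-1 each), 1×iodo (-1 each), 1×ethylenediamine (neutral); total -2. So Pb + (-2) = 0, giving Pb = +2.
Ligands are named alphabetically: chloro before ethylenediamine before iodo.

chloro(ethylenediamine)iodolead(II)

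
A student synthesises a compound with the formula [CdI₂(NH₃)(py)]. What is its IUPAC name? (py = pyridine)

amminediiodo(pyridine)cadmium(II)

There is no counter-ion, so the complex is neutral overall.
Ligand charges: 2×iodo (-1 each), 1×ammine (neutral), 1×pyridine (neutral); total -2. So Cd + (-2) = 0, giving Cd = +2.
Ligands are named alphabetically: ammine before iodo before pyridine.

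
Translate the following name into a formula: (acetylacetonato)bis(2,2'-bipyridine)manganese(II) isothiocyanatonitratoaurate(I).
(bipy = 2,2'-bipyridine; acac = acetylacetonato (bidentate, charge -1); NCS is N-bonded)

[Mn(acac)(bipy)2][Au(NCS)(NO3)]

Cation [Mn…]: ligand charges -1, Mn(II) ⇒ ion charge 1+.
Anion [Au…]: ligand charges -2, Au(I) ⇒ ion charge 1−.
One 1+ cation balances one 1− anion.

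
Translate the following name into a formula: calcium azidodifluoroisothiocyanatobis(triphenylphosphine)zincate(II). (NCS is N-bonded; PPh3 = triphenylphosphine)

Ca[ZnF2(N3)(NCS)(PPh3)2]

Ligands: 1 azido (N3, -1), 1 isothiocyanato (NCS, -1), 2 triphenylphosphine (PPh3, neutral), 2 fluoro (F, -1). Ligand charge sum = -4.
With Zn in oxidation state +2, the complex ion is [Zn...]^2−.
Charge balance with calcium (+2) requires 1 complex ion per 1 calcium.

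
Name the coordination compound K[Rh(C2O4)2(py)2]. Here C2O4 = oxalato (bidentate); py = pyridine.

potassium dioxalatobis(pyridine)rhodate(III)

The 1 potassium counter-ion carries a total charge of +1, so each complex ion is 1−.
Ligand charges: 2×oxalato (-2 each), 2×pyridine (neutral); total -4. So Rh + (-4) = 1−, giving Rh = +3.
Ligands are named alphabetically: oxalato before pyridine.
The complex ion is anionic, so rhodium takes the -ate form rhodate(III).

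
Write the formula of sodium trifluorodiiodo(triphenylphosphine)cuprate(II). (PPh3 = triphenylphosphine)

Ligands: 2 iodo (I, -1), 1 triphenylphosphine (PPh3, neutral), 3 fluoro (F, -1). Ligand charge sum = -5.
With Cu in oxidation state +2, the complex ion is [Cu...]^3−.
Charge balance with sodium (+1) requires 1 complex ion per 3 sodium.

Na3[CuF3I2(PPh3)]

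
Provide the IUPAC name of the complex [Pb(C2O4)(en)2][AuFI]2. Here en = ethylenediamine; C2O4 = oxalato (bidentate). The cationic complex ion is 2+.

The complex cation is given as 2+; its ligand charges sum to -2, so Pb = +4.
With 2 anions per cation, each anion must be 2/2 = 1−.
Anion: ligand charges sum to -2; for the ion to be 1−, Au = +1.

bis(ethylenediamine)oxalatolead(IV) fluoroiodoaurate(I)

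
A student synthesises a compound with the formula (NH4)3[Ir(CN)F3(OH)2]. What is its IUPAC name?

The 3 ammonium counter-ions carry a total charge of +3, so each complex ion is 3−.
Ligand charges: 1×cyano (-1 each), 3×fluoro (-1 each), 2×hydroxo (-1 each); total -6. So Ir + (-6) = 3−, giving Ir = +3.
Ligands are named alphabetically: cyano before fluoro before hydroxo.
The complex ion is anionic, so iridium takes the -ate form iridate(III).

ammonium cyanotrifluorodihydroxoiridate(III)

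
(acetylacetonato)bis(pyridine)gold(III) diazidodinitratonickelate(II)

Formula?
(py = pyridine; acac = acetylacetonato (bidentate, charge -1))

Cation [Au…]: ligand charges -1, Au(III) ⇒ ion charge 2+.
Anion [Ni…]: ligand charges -4, Ni(II) ⇒ ion charge 2−.

[Au(acac)(py)2][Ni(N3)2(NO3)2]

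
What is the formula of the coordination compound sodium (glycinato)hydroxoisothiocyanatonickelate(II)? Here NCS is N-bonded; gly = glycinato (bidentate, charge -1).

Ligands: 1 isothiocyanato (NCS, -1), 1 hydroxo (OH, -1), 1 glycinato (gly, -1). Ligand charge sum = -3.
With Ni in oxidation state +2, the complex ion is [Ni...]^1−.
Charge balance with sodium (+1) requires 1 complex ion per 1 sodium.

Na[Ni(gly)(NCS)(OH)]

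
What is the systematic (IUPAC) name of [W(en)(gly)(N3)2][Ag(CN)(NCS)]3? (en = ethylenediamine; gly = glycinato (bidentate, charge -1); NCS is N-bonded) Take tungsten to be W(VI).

Both ions are complex: the cation is named first with the plain metal name, the anion second with the -ate form; each ion's ligands are alphabetised independently.
W is given as +6; the cation's ligand charges sum to -3, so the complex cation is 3+.
With 3 anions per cation, each anion must be 3/3 = 1−.
Anion: ligand charges sum to -2; for the ion to be 1−, Ag = +1.

diazido(ethylenediamine)(glycinato)tungsten(VI) cyanoisothiocyanatoargentate(I)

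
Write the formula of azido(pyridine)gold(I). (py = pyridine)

Ligands: 1 azido (N3, -1), 1 pyridine (py, neutral). Ligand charge sum = -1.
With Au in oxidation state +1, the complex ion is [Au...].

[Au(N3)(py)]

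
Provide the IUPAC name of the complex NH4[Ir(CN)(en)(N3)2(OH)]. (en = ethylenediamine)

ammonium diazidocyano(ethylenediamine)hydroxoiridate(III)

The 1 ammonium counter-ion carries a total charge of +1, so each complex ion is 1−.
Ligand charges: 2×azido (-1 each), 1×ethylenediamine (neutral), 1×hydroxo (-1 each), 1×cyano (-1 each); total -4. So Ir + (-4) = 1−, giving Ir = +3.
The complex ion is anionic, so iridium takes the -ate form iridate(III).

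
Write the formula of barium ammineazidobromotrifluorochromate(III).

Ligands: 1 azido (N3, -1), 1 ammine (NH3, neutral), 3 fluoro (F, -1), 1 bromo (Br, -1). Ligand charge sum = -5.
With Cr in oxidation state +3, the complex ion is [Cr...]^2−.
Charge balance with barium (+2) requires 1 complex ion per 1 barium.

Ba[CrBrF3(N3)(NH3)]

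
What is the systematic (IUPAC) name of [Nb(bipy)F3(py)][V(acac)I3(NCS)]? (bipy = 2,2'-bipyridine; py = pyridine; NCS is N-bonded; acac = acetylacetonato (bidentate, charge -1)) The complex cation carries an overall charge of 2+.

(2,2'-bipyridine)trifluoro(pyridine)niobium(V) (acetylacetonato)triiodoisothiocyanatovanadate(III)

The complex cation is given as 2+; its ligand charges sum to -3, so Nb = +5.
A 1:1 salt means the anion carries the equal and opposite charge, 2−.
Anion: ligand charges sum to -5; for the ion to be 2−, V = +3.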